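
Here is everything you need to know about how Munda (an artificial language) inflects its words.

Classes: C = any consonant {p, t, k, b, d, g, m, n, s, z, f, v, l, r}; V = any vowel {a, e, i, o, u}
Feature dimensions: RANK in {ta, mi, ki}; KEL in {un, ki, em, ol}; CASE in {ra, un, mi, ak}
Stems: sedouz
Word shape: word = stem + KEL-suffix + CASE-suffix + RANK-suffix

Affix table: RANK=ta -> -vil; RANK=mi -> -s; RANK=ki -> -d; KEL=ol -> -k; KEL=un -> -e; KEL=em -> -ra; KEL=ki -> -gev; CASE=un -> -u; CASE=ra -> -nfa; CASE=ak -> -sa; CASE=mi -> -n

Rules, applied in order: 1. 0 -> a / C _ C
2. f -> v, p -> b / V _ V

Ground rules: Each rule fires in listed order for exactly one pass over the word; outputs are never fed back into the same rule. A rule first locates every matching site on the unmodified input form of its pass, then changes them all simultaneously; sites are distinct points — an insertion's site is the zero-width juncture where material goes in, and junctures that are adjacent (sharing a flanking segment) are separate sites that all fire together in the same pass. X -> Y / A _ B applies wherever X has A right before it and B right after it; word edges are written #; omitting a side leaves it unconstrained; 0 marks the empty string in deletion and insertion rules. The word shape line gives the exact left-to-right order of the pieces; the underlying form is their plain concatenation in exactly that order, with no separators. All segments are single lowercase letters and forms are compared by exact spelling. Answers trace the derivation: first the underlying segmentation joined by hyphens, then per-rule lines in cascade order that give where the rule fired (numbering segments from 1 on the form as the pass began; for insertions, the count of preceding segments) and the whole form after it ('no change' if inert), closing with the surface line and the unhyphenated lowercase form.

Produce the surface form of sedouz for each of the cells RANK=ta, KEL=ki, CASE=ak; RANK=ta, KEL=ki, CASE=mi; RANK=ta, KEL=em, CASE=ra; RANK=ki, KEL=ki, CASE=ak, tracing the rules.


cell RANK=ta, KEL=ki, CASE=ak:
underlying: sedouz-gev-sa-vil
1. 0 -> a / C _ C: inserts after position(s) 6, 9: sedouzagevasavil
2. f -> v, p -> b / V _ V: no change
surface: sedouzagevasavil

cell RANK=ta, KEL=ki, CASE=mi:
underlying: sedouz-gev-n-vil
1. 0 -> a / C _ C: inserts after position(s) 6, 9, 10: sedouzagevanavil
2. f -> v, p -> b / V _ V: no change
surface: sedouzagevanavil

cell RANK=ta, KEL=em, CASE=ra:
underlying: sedouz-ra-nfa-vil
1. 0 -> a / C _ C: inserts after position(s) 6, 9: sedouzaranafavil
2. f -> v, p -> b / V _ V: fires at position(s) 12: sedouzaranavavil
surface: sedouzaranavavil

cell RANK=ki, KEL=ki, CASE=ak:
underlying: sedouz-gev-sa-d
1. 0 -> a / C _ C: inserts after position(s) 6, 9: sedouzagevasad
2. f -> v, p -> b / V _ V: no change
surface: sedouzagevasad


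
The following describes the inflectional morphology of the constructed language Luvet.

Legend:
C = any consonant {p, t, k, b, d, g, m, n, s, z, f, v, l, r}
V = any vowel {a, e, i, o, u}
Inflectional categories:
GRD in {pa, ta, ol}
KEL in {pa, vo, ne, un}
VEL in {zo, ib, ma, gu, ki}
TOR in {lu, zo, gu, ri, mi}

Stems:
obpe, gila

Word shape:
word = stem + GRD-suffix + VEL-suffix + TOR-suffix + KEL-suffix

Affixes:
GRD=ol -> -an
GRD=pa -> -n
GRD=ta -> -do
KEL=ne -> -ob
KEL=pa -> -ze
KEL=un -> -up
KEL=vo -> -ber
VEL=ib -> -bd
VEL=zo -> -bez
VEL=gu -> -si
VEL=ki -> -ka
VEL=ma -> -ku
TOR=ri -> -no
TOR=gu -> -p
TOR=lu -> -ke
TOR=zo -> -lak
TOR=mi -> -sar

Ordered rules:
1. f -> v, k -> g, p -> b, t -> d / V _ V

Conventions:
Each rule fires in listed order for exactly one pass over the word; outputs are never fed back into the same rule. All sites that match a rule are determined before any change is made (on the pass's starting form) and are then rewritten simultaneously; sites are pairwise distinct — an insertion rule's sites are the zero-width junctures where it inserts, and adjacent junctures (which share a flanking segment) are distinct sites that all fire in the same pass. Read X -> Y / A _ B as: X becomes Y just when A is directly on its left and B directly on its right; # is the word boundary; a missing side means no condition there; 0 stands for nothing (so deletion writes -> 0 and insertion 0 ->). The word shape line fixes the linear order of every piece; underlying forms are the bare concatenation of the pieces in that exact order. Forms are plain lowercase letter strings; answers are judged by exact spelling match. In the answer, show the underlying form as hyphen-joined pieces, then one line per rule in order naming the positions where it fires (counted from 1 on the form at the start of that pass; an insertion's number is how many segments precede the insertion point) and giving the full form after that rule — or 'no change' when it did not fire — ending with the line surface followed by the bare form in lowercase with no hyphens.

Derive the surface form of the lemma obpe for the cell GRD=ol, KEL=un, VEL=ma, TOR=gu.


underlying: obpe-an-ku-p-up
1. f -> v, k -> g, p -> b, t -> d / V _ V: fires at position(s) 9: obpeankubup
surface: obpeankubup


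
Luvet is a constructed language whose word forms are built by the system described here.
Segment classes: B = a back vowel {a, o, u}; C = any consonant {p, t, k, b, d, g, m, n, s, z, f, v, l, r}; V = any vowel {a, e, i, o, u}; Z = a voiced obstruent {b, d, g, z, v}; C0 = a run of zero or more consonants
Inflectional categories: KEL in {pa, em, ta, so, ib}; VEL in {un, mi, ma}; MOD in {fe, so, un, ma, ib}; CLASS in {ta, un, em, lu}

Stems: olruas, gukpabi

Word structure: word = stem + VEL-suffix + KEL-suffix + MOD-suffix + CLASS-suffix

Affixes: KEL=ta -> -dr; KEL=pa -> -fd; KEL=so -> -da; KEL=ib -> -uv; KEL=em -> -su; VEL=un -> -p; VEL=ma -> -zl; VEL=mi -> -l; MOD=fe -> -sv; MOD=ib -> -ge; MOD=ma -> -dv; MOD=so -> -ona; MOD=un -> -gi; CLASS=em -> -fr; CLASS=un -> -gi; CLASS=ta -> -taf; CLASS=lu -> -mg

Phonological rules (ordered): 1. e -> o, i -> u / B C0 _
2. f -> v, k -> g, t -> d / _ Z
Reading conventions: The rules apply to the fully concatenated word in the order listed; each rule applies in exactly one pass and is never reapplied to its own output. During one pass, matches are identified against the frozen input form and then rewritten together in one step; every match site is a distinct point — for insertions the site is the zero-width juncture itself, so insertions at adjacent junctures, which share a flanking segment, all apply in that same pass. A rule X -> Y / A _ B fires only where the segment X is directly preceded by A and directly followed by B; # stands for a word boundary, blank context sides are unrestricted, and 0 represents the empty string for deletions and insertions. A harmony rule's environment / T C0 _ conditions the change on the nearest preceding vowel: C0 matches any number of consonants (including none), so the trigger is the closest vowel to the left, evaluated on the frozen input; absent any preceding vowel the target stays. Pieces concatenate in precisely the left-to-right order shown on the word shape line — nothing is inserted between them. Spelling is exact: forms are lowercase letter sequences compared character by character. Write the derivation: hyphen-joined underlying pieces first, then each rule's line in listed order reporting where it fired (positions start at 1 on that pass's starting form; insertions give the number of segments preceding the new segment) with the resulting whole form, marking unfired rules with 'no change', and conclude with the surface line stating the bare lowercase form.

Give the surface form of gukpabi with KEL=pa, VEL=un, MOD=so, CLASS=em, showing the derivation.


underlying: gukpabi-p-fd-ona-fr
1. e -> o, i -> u / B C0 _: fires at position(s) 7: gukpabupfdonafr
2. f -> v, k -> g, t -> d / _ Z: fires at position(s) 9: gukpabupvdonafr
surface: gukpabupvdonafr


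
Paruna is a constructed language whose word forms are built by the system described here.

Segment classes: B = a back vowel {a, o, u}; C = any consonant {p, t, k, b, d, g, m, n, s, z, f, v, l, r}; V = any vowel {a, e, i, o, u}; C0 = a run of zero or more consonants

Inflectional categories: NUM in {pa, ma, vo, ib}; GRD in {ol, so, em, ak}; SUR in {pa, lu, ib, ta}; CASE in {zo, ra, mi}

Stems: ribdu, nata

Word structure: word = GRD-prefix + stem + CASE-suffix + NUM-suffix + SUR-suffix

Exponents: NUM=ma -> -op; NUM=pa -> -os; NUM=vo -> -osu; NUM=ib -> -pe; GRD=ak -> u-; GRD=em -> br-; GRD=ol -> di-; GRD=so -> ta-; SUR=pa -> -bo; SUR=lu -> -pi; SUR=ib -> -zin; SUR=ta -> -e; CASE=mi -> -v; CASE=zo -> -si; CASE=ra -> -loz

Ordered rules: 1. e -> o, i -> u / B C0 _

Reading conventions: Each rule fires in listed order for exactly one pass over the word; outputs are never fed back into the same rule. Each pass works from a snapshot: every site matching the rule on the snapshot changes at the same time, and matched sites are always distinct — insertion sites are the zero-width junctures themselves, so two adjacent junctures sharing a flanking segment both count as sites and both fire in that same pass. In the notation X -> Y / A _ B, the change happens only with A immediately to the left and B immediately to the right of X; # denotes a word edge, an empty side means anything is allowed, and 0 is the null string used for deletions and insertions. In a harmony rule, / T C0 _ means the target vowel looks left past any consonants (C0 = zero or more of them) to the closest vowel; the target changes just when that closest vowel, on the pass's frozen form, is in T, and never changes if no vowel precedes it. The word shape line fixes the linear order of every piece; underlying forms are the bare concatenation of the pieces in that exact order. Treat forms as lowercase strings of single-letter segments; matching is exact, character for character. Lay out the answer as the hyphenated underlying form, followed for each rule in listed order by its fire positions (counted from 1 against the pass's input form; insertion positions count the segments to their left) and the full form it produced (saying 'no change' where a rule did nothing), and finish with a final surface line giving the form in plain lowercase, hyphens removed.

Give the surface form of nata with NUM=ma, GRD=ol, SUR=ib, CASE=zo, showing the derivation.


underlying: di-nata-si-op-zin
1. e -> o, i -> u / B C0 _: fires at position(s) 8, 12: dinatasuopzun
surface: dinatasuopzun


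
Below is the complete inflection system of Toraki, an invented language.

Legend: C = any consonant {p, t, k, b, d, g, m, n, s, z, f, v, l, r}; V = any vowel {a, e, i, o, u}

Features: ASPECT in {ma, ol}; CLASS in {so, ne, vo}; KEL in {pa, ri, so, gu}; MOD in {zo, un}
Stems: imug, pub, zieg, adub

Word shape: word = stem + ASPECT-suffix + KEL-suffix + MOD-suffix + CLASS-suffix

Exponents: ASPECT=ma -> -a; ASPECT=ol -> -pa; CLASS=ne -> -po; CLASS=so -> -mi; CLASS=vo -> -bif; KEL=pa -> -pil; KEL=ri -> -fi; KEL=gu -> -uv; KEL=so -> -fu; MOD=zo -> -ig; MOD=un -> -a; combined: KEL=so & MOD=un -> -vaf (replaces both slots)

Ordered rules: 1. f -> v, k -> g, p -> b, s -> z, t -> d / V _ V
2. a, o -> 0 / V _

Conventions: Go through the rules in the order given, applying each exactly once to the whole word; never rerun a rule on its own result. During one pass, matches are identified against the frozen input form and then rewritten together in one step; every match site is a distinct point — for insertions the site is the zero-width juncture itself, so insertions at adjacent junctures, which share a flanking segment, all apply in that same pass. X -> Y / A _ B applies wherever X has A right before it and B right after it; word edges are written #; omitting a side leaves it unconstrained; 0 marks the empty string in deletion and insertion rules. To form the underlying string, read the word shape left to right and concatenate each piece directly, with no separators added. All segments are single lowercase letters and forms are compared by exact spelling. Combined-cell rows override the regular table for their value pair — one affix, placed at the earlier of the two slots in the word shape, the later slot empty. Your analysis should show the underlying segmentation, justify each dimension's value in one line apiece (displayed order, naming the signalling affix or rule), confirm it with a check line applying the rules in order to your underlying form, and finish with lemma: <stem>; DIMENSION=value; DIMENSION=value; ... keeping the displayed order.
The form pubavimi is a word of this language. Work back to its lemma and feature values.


underlying: pub-a-fi-a-mi
ASPECT=ma - signalled by the affix -a
CLASS=so - signalled by the affix -mi
KEL=ri - signalled by the affix -fi
MOD=un - signalled by the affix -a
check: pubafiami -> pubaviami -> pubavimi
lemma: pub; ASPECT=ma; CLASS=so; KEL=ri; MOD=un


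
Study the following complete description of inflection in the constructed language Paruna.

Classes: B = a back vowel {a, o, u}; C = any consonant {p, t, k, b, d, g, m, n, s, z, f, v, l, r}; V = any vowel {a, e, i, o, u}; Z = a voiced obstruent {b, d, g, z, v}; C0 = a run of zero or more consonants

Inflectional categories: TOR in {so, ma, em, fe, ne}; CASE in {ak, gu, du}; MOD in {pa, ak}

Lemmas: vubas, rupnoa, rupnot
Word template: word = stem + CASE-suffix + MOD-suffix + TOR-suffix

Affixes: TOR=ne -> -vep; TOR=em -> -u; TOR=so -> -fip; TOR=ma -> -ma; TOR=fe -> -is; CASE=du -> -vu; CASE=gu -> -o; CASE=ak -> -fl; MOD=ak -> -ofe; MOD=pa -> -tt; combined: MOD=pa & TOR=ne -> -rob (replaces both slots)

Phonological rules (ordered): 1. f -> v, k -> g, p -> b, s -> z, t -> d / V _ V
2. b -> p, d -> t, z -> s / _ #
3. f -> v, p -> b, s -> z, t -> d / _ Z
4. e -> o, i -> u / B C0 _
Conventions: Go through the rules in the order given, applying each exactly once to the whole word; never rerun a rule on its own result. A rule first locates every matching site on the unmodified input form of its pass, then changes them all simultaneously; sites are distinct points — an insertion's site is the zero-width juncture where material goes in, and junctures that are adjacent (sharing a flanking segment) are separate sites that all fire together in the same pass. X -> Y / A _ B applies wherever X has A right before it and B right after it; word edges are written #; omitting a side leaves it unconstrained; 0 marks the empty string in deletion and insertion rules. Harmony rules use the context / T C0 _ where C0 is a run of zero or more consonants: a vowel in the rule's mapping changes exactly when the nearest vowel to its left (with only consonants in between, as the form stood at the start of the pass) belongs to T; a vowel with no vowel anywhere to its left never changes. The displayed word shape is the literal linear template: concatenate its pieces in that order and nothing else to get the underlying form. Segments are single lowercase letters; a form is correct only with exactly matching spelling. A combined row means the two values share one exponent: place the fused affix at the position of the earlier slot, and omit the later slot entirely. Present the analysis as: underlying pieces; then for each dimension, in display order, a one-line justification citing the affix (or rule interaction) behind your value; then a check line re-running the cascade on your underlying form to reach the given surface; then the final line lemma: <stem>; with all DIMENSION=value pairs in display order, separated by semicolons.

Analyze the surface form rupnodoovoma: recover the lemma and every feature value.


underlying: rupnot-o-ofe-ma
TOR=ma - signalled by the affix -ma
CASE=gu - signalled by the affix -o
MOD=ak - signalled by the affix -ofe
check: rupnotoofema -> rupnodoovema -> rupnodoovema -> rupnodoovema -> rupnodoovoma
lemma: rupnot; TOR=ma; CASE=gu; MOD=ak


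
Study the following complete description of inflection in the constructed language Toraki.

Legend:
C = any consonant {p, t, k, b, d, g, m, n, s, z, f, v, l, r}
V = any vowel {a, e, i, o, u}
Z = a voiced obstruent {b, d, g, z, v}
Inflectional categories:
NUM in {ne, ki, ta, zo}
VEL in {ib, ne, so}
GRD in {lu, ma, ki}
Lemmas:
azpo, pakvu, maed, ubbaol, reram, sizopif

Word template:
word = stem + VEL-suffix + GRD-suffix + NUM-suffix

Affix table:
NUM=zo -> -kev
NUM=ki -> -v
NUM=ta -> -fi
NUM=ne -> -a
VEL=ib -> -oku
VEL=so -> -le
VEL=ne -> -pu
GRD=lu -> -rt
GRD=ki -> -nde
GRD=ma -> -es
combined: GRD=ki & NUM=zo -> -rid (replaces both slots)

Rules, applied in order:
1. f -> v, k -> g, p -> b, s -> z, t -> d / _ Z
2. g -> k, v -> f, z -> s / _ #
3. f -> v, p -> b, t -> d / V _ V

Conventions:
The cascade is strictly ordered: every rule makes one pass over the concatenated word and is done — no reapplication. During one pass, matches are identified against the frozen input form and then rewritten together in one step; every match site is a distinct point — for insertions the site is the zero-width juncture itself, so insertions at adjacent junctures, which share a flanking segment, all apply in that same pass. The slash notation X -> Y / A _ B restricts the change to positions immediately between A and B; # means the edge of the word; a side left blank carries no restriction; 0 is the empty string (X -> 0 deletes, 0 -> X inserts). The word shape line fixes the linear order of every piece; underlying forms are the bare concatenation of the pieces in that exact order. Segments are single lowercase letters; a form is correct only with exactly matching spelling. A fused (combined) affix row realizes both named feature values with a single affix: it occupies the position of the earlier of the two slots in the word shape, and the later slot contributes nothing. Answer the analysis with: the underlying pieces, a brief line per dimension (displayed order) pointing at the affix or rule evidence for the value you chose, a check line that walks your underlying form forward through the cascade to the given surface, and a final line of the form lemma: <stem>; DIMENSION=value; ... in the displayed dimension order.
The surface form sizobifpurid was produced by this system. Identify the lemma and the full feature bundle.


underlying: sizopif-pu-rid
NUM=zo - signalled by the combined affix row
VEL=ne - signalled by the affix -pu
GRD=ki - signalled by the combined affix row
check: sizopifpurid -> sizopifpurid -> sizopifpurid -> sizobifpurid
lemma: sizopif; NUM=zo; VEL=ne; GRD=ki


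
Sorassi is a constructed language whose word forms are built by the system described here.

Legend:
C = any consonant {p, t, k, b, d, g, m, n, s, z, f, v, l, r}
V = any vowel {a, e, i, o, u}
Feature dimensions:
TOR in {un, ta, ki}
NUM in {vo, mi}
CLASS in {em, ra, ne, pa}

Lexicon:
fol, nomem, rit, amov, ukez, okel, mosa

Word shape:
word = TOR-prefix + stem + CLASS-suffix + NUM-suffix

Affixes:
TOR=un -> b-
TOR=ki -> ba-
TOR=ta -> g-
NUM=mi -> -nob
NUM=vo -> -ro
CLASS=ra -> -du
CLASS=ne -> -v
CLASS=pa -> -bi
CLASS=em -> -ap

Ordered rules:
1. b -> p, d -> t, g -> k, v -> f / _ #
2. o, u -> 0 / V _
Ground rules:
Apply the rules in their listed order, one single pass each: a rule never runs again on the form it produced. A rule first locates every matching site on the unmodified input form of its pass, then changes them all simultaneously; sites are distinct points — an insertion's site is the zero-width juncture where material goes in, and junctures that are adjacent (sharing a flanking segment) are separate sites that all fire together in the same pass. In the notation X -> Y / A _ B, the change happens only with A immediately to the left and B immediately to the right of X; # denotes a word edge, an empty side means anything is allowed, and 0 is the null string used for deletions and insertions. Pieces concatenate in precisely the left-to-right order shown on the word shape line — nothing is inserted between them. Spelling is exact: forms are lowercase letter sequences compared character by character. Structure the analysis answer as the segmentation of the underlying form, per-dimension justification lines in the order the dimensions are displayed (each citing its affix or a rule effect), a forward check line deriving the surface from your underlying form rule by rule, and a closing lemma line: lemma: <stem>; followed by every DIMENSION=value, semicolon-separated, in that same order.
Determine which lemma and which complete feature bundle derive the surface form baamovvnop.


underlying: ba-amov-v-nob
TOR=ki - signalled by the affix ba-
NUM=mi - signalled by the affix -nob
CLASS=ne - signalled by the affix -v
check: baamovvnob -> baamovvnop -> baamovvnop
lemma: amov; TOR=ki; NUM=mi; CLASS=ne


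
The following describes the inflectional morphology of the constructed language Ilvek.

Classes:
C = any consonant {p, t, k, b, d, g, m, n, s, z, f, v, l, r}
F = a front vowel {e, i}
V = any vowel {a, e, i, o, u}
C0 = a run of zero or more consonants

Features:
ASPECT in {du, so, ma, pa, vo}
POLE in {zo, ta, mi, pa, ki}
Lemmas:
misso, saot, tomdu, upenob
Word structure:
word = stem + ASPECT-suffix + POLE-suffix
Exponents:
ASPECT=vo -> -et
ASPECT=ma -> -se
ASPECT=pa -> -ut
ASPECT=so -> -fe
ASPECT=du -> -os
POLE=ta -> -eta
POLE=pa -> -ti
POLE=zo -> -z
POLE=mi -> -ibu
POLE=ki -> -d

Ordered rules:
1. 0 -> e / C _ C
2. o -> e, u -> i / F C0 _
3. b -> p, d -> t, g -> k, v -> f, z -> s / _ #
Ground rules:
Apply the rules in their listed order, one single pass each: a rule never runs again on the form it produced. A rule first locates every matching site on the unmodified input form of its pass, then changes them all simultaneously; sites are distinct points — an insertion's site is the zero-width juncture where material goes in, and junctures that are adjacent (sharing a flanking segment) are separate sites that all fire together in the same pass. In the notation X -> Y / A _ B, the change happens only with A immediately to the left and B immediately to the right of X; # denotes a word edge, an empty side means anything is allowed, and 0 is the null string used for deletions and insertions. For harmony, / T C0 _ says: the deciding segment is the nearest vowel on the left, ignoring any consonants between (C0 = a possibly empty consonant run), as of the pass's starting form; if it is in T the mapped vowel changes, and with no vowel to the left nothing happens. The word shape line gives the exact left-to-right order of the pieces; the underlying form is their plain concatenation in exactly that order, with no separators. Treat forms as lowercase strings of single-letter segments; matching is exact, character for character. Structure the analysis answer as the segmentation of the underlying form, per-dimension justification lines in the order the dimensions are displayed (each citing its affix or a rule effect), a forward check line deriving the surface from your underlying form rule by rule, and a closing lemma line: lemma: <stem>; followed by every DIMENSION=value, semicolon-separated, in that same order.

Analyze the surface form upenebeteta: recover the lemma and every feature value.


underlying: upenob-et-eta
ASPECT=vo - signalled by the affix -et
POLE=ta - signalled by the affix -eta
check: upenobeteta -> upenobeteta -> upenebeteta -> upenebeteta
lemma: upenob; ASPECT=vo; POLE=ta


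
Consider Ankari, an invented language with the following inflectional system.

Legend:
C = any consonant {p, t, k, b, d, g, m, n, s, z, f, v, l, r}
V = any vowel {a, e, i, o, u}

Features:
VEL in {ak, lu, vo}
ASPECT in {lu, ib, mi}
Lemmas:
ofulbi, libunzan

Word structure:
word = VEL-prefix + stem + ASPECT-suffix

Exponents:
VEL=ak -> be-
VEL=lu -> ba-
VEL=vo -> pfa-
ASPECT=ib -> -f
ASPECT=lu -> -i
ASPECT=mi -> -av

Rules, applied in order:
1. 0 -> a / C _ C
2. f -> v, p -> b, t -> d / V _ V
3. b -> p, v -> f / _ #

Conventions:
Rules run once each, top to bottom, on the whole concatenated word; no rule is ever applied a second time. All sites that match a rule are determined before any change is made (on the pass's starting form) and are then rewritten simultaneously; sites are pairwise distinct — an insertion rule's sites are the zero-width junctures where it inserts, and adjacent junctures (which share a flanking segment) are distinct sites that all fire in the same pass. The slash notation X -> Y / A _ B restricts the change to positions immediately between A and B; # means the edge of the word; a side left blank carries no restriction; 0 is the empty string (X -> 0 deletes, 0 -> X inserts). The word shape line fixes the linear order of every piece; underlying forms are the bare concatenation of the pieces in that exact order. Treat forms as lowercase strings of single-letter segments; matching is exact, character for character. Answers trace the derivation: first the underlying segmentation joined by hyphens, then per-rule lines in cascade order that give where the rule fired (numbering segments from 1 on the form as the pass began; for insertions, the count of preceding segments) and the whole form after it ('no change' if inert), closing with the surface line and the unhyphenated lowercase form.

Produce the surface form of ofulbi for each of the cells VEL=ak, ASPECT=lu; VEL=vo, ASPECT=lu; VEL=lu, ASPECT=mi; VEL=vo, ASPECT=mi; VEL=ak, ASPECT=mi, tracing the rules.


cell VEL=ak, ASPECT=lu:
underlying: be-ofulbi-i
1. 0 -> a / C _ C: inserts after position(s) 6: beofulabii
2. f -> v, p -> b, t -> d / V _ V: fires at position(s) 4: beovulabii
3. b -> p, v -> f / _ #: no change
surface: beovulabii

cell VEL=vo, ASPECT=lu:
underlying: pfa-ofulbi-i
1. 0 -> a / C _ C: inserts after position(s) 1, 7: pafaofulabii
2. f -> v, p -> b, t -> d / V _ V: fires at position(s) 3, 6: pavaovulabii
3. b -> p, v -> f / _ #: no change
surface: pavaovulabii

cell VEL=lu, ASPECT=mi:
underlying: ba-ofulbi-av
1. 0 -> a / C _ C: inserts after position(s) 6: baofulabiav
2. f -> v, p -> b, t -> d / V _ V: fires at position(s) 4: baovulabiav
3. b -> p, v -> f / _ #: fires at position(s) 11: baovulabiaf
surface: baovulabiaf

cell VEL=vo, ASPECT=mi:
underlying: pfa-ofulbi-av
1. 0 -> a / C _ C: inserts after position(s) 1, 7: pafaofulabiav
2. f -> v, p -> b, t -> d / V _ V: fires at position(s) 3, 6: pavaovulabiav
3. b -> p, v -> f / _ #: fires at position(s) 13: pavaovulabiaf
surface: pavaovulabiaf

cell VEL=ak, ASPECT=mi:
underlying: be-ofulbi-av
1. 0 -> a / C _ C: inserts after position(s) 6: beofulabiav
2. f -> v, p -> b, t -> d / V _ V: fires at position(s) 4: beovulabiav
3. b -> p, v -> f / _ #: fires at position(s) 11: beovulabiaf
surface: beovulabiaf


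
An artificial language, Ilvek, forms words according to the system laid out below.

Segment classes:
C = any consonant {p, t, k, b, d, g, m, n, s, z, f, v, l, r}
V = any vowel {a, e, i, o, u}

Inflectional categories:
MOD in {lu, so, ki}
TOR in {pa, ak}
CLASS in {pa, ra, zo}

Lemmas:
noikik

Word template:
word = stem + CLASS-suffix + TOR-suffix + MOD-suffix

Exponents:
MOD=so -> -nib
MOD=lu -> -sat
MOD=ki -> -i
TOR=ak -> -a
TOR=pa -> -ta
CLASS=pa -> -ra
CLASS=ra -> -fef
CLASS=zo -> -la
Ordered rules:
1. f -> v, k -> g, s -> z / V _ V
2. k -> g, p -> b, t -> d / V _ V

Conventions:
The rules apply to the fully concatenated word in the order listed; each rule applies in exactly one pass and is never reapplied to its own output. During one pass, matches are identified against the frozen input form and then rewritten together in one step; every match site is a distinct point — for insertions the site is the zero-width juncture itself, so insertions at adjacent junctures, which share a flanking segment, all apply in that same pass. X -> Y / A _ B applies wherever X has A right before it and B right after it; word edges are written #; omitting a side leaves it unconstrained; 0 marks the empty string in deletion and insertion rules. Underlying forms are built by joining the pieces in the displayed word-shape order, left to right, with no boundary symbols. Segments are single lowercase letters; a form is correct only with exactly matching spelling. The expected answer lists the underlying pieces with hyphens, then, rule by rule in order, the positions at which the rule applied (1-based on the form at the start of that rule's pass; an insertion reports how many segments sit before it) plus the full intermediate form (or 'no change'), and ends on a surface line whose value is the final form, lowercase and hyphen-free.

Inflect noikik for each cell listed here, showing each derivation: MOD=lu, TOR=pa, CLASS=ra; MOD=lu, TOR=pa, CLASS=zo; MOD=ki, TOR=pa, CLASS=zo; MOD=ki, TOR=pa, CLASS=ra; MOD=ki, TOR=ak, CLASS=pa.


cell MOD=lu, TOR=pa, CLASS=ra:
underlying: noikik-fef-ta-sat
1. f -> v, k -> g, s -> z / V _ V: fires at position(s) 4, 12: noigikfeftazat
2. k -> g, p -> b, t -> d / V _ V: no change
surface: noigikfeftazat

cell MOD=lu, TOR=pa, CLASS=zo:
underlying: noikik-la-ta-sat
1. f -> v, k -> g, s -> z / V _ V: fires at position(s) 4, 11: noigiklatazat
2. k -> g, p -> b, t -> d / V _ V: fires at position(s) 9: noigikladazat
surface: noigikladazat

cell MOD=ki, TOR=pa, CLASS=zo:
underlying: noikik-la-ta-i
1. f -> v, k -> g, s -> z / V _ V: fires at position(s) 4: noigiklatai
2. k -> g, p -> b, t -> d / V _ V: fires at position(s) 9: noigikladai
surface: noigikladai

cell MOD=ki, TOR=pa, CLASS=ra:
underlying: noikik-fef-ta-i
1. f -> v, k -> g, s -> z / V _ V: fires at position(s) 4: noigikfeftai
2. k -> g, p -> b, t -> d / V _ V: no change
surface: noigikfeftai

cell MOD=ki, TOR=ak, CLASS=pa:
underlying: noikik-ra-a-i
1. f -> v, k -> g, s -> z / V _ V: fires at position(s) 4: noigikraai
2. k -> g, p -> b, t -> d / V _ V: no change
surface: noigikraai


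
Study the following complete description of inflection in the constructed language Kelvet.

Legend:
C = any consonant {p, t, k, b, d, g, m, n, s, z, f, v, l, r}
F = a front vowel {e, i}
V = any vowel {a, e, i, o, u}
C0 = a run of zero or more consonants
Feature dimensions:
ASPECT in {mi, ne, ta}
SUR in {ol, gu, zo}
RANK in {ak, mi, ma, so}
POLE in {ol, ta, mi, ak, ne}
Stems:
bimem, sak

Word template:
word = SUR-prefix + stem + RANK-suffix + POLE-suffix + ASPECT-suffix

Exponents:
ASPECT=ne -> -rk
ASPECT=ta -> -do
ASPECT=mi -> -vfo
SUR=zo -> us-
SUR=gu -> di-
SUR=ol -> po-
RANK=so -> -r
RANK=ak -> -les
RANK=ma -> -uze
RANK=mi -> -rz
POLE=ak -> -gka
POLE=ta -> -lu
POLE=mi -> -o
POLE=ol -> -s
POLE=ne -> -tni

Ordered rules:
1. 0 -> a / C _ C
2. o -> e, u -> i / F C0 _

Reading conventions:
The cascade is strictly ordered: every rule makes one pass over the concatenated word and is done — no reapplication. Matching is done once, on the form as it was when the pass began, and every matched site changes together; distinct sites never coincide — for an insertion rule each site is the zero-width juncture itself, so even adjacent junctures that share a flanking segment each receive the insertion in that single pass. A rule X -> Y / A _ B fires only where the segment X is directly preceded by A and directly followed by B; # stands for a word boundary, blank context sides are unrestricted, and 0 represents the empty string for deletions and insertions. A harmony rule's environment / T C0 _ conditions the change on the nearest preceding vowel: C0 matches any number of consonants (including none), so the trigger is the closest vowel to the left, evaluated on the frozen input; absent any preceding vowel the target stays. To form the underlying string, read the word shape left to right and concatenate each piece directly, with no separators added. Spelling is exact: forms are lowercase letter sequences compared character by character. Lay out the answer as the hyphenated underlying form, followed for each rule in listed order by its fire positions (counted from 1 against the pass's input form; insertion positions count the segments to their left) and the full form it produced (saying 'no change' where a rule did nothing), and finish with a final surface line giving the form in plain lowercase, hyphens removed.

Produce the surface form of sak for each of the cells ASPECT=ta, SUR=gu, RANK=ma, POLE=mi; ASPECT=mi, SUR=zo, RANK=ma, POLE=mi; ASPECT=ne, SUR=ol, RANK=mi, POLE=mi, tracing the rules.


cell ASPECT=ta, SUR=gu, RANK=ma, POLE=mi:
underlying: di-sak-uze-o-do
1. 0 -> a / C _ C: no change
2. o -> e, u -> i / F C0 _: fires at position(s) 9: disakuzeedo
surface: disakuzeedo

cell ASPECT=mi, SUR=zo, RANK=ma, POLE=mi:
underlying: us-sak-uze-o-vfo
1. 0 -> a / C _ C: inserts after position(s) 2, 10: usasakuzeovafo
2. o -> e, u -> i / F C0 _: fires at position(s) 10: usasakuzeevafo
surface: usasakuzeevafo

cell ASPECT=ne, SUR=ol, RANK=mi, POLE=mi:
underlying: po-sak-rz-o-rk
1. 0 -> a / C _ C: inserts after position(s) 5, 6, 9: posakarazorak
2. o -> e, u -> i / F C0 _: no change
surface: posakarazorak


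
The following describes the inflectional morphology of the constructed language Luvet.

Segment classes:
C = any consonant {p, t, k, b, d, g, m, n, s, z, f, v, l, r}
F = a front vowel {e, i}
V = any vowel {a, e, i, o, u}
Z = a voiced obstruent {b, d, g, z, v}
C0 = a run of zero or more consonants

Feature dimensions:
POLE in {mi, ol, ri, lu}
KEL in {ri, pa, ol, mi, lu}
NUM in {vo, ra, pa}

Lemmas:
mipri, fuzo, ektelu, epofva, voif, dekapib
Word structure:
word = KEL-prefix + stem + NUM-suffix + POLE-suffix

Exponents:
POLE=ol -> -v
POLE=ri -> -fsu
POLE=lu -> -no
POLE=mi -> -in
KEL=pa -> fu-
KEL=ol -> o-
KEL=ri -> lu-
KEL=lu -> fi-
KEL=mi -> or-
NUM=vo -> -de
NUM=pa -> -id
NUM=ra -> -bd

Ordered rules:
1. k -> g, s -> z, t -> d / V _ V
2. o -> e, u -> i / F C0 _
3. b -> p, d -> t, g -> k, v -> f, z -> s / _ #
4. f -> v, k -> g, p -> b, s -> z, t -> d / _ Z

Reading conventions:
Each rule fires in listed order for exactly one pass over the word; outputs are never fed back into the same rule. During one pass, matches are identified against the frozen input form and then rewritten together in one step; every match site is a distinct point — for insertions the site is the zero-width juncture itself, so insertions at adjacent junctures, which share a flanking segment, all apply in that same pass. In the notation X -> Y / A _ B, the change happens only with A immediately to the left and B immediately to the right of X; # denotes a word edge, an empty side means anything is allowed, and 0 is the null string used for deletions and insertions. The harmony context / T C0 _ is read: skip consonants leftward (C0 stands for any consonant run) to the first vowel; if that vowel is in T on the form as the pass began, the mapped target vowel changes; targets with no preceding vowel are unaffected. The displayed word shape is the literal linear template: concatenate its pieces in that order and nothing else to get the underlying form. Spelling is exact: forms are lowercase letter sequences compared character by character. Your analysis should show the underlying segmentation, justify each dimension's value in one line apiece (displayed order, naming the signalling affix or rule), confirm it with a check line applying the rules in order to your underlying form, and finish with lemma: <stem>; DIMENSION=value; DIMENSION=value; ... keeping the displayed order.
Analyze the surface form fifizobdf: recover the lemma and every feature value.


underlying: fi-fuzo-bd-v
POLE=ol - signalled by the affix -v
KEL=lu - signalled by the affix fi-
NUM=ra - signalled by the affix -bd
check: fifuzobdv -> fifuzobdv -> fifizobdv -> fifizobdf -> fifizobdf
lemma: fuzo; POLE=ol; KEL=lu; NUM=ra


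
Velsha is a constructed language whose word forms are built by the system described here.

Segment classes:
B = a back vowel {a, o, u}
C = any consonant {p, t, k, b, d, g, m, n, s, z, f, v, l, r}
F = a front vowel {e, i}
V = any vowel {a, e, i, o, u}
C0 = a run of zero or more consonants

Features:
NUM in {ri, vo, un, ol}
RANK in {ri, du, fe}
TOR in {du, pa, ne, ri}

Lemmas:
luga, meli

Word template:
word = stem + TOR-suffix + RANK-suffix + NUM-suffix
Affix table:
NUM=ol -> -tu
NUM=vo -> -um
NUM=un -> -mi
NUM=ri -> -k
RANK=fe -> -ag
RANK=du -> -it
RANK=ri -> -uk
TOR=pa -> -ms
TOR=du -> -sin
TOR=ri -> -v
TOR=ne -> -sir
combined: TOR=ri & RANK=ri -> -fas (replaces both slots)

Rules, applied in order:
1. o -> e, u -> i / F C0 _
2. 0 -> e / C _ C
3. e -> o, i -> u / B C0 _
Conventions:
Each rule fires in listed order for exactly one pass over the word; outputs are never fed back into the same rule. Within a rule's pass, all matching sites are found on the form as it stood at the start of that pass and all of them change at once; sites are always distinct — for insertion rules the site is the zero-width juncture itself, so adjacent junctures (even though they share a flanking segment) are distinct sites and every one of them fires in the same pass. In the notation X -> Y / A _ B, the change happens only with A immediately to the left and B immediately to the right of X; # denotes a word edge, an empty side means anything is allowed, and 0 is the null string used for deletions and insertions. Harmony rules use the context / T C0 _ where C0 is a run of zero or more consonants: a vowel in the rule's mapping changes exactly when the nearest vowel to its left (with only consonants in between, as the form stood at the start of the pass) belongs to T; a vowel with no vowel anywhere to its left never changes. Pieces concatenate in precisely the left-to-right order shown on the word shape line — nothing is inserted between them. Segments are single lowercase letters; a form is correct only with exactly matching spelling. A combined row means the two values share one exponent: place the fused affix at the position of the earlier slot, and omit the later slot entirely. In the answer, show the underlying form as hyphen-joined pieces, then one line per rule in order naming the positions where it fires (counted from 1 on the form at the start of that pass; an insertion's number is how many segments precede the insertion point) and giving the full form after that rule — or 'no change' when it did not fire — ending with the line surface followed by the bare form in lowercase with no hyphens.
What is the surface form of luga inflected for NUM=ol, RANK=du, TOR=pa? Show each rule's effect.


underlying: luga-ms-it-tu
1. o -> e, u -> i / F C0 _: fires at position(s) 10: lugamsitti
2. 0 -> e / C _ C: inserts after position(s) 5, 8: lugamesiteti
3. e -> o, i -> u / B C0 _: fires at position(s) 6: lugamositeti
surface: lugamositeti


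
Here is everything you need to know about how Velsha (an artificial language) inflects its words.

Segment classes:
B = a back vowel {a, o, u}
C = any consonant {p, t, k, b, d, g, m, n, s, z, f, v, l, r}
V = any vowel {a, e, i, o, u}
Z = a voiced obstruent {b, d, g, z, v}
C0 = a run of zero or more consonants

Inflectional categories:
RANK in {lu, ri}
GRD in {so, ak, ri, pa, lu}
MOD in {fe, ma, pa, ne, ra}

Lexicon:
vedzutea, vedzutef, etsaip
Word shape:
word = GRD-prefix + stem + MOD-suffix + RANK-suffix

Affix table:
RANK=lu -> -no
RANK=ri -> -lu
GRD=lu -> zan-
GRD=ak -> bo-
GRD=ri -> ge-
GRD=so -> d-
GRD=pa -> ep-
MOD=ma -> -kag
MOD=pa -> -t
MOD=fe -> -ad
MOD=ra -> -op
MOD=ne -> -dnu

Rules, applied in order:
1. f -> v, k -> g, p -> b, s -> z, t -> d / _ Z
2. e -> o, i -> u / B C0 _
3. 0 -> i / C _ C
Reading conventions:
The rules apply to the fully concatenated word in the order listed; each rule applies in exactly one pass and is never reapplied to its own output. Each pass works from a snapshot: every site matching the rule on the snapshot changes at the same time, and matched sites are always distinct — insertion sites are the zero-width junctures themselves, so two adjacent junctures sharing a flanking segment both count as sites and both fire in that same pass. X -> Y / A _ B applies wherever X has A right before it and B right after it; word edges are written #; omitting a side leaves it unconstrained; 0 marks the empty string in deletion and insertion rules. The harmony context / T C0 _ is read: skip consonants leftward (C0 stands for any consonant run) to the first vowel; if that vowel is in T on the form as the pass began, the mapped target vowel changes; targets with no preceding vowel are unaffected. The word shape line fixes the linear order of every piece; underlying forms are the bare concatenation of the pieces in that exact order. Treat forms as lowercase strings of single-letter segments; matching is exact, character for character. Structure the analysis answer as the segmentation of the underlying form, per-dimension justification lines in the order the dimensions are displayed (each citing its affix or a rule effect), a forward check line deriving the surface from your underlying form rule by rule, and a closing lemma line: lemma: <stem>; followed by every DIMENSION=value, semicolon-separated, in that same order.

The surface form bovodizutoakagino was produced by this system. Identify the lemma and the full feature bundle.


underlying: bo-vedzutea-kag-no
RANK=lu - signalled by the affix -no
GRD=ak - signalled by the affix bo-
MOD=ma - signalled by the affix -kag
check: bovedzuteakagno -> bovedzuteakagno -> bovodzutoakagno -> bovodizutoakagino
lemma: vedzutea; RANK=lu; GRD=ak; MOD=ma
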